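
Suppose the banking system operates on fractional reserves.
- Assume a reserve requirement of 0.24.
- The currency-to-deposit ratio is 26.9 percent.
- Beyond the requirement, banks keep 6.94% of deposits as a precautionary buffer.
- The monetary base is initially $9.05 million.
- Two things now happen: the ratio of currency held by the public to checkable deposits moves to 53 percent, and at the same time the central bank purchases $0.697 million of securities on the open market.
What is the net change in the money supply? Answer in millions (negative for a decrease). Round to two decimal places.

Before: m₁ = (1 + 0.269) / (0.24 + 0.0694 + 0.269) ≈ 2.1940, MB₁ = 9.05, so M₁ = 2.1940 × 9.05 = 19.8557 million.
After: m₂ = (1 + 0.53) / (0.24 + 0.0694 + 0.53) ≈ 1.8227, MB₂ = 9.05 + 0.697 = 9.747, so M₂ = 1.8227 × 9.747 ≈ 17.7659 million.
ΔM = M₂ − M₁ = 17.7659 − 19.8557 = -2.0898 million.

-2.09 million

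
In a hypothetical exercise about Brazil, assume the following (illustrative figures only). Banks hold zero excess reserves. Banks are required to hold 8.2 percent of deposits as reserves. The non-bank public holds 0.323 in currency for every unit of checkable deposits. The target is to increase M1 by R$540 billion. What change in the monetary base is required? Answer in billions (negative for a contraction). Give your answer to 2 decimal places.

The money multiplier is m = (1 + c) / (rr + c) = (1 + 0.323) / (0.082 + 0.323) ≈ 3.266667.
ΔMB = ΔM / m = (+540) / 3.266667 ≈ 165.3061 billion.

R$165.31 billion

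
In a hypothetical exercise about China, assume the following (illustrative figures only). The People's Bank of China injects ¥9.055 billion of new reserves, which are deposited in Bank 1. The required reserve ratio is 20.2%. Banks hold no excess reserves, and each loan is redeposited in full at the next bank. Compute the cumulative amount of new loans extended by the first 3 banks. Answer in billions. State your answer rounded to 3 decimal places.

¥17.594 billion

Bank i lends (1 − rr)^i of the original deposit: Bank 1 lends 9.055·0.7980 ≈ 7.2259, Bank 2 lends 9.055·0.7980² ≈ 5.7663, and so on.
Summing a geometric series: total = 9.055·[0.7980·(1 − 0.7980^3) / (1 − 0.7980)] ≈ 17.5936 billion.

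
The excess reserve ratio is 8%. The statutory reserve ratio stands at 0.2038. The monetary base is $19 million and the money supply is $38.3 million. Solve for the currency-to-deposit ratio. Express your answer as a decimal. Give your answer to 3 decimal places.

Using m = M/MB = 38.3/19 ≈ 2.015789. From m = (1 + c)/(c + rr + e), rearranging gives 1 + c = m·(c + rr + e), so c·(1 − m) = m·(rr + e) − 1.
Hence c = [m·(rr + e) − 1]/(1 − m) = [2.015789 × (0.2038 + 0.08) − 1] / (1 − 2.015789) ≈ 0.421268.

0.421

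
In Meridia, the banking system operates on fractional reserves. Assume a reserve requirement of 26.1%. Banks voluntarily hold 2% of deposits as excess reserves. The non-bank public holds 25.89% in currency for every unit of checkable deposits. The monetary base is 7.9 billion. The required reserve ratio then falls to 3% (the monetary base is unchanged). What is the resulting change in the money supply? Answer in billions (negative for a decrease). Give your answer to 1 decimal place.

13.8 billion

Initially m₁ = (1 + 0.2589) / (0.261 + 0.02 + 0.2589) ≈ 2.3317, so M₁ = 2.3317 × 7.9 ≈ 18.4204 billion.
After the change m₂ = (1 + 0.2589) / (0.03 + 0.02 + 0.2589) ≈ 4.0754, so M₂ = 4.0754 × 7.9 ≈ 32.1957 billion.
ΔM = M₂ − M₁ = 32.1957 − 18.4204 = 13.7753 billion.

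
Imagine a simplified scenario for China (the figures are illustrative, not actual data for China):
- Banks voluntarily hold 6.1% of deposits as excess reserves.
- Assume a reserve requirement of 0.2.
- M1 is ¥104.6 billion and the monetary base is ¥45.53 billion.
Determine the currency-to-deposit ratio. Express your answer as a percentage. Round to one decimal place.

Using m = M/MB = 104.6/45.53 ≈ 2.297386. From m = (1 + c)/(c + rr + e), rearranging gives 1 + c = m·(c + rr + e), so c·(1 − m) = m·(rr + e) − 1.
Hence c = [m·(rr + e) − 1]/(1 − m) = [2.297386 × (0.2 + 0.061) − 1] / (1 − 2.297386) ≈ 0.308607.

30.9%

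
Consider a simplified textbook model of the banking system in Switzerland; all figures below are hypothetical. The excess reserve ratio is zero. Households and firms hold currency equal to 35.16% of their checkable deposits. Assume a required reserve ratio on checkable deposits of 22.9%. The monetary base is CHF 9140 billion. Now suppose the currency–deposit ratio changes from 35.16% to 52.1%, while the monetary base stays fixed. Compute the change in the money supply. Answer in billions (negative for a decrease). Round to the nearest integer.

-2741 billion

Initially m₁ = (1 + 0.3516) / (0.229 + 0.3516) ≈ 2.32794, so M₁ = 2.32794 × 9140 = 21277.3716 billion.
After the change m₂ = (1 + 0.521) / (0.229 + 0.521) = 2.02800, so M₂ = 2.02800 × 9140 = 18535.92 billion.
ΔM = M₂ − M₁ = 18535.92 − 21277.3716 = -2741.4516 billion.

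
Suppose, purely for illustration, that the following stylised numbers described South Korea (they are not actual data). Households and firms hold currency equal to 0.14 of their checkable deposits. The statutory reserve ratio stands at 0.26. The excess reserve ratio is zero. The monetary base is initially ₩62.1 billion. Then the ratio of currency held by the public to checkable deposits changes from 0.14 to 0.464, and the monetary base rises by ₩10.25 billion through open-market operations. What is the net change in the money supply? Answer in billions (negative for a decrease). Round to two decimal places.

Before: m₁ = (1 + 0.14) / (0.26 + 0.14) = 2.85, MB₁ = 62.1, so M₁ = 2.85 × 62.1 = 176.985 billion.
After: m₂ = (1 + 0.464) / (0.26 + 0.464) ≈ 2.02210, MB₂ = 62.1 + 10.25 = 72.35, so M₂ = 2.02210 × 72.35 ≈ 146.2989 billion.
ΔM = M₂ − M₁ = 146.2989 − 176.985 = -30.6861 billion.

-30.69 billion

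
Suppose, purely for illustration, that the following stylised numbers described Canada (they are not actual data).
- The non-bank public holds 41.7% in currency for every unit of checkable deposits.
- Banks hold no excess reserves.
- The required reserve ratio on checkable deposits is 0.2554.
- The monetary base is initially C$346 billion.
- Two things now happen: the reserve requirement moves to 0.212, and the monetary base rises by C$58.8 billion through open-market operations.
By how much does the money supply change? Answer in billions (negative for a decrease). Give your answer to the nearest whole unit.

C$183 billion

Before: m₁ = (1 + 0.417) / (0.2554 + 0.417) ≈ 2.1074, MB₁ = 346, so M₁ = 2.1074 × 346 = 729.1604 billion.
After: m₂ = (1 + 0.417) / (0.212 + 0.417) ≈ 2.2528, MB₂ = 346 + 58.8 = 404.8, so M₂ = 2.2528 × 404.8 ≈ 911.9334 billion.
ΔM = M₂ − M₁ = 911.9334 − 729.1604 = 182.773 billion.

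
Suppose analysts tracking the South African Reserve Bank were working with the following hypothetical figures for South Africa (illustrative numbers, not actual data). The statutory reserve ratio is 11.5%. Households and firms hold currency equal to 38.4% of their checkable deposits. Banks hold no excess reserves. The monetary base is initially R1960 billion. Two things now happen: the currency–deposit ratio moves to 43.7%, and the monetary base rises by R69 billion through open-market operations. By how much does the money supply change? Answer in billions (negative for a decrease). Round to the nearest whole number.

-154 billion

Before: m₁ = (1 + 0.384) / (0.115 + 0.384) ≈ 2.77355, MB₁ = 1960, so M₁ = 2.77355 × 1960 = 5436.158 billion.
After: m₂ = (1 + 0.437) / (0.115 + 0.437) ≈ 2.60326, MB₂ = 1960 + 69 = 2029, so M₂ = 2.60326 × 2029 ≈ 5282.0145 billion.
ΔM = M₂ − M₁ = 5282.0145 − 5436.158 = -154.1435 billion.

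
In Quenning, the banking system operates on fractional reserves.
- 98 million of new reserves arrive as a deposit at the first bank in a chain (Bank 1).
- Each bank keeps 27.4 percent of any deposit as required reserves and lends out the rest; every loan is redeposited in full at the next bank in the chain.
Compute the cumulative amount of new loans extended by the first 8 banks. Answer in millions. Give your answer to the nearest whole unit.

240 million

Bank i lends (1 − rr)^i of the original deposit: Bank 1 lends 98·0.7260 = 71.1480, Bank 2 lends 98·0.7260² ≈ 51.6534, and so on.
Summing a geometric series: total = 98·[0.7260·(1 − 0.7260^8) / (1 − 0.7260)] ≈ 239.6239 million.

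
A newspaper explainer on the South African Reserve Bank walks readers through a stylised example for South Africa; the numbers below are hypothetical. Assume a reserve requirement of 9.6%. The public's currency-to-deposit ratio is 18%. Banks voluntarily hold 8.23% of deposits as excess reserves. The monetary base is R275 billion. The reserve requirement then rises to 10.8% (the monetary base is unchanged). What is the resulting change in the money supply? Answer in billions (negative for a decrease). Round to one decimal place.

Initially m₁ = (1 + 0.18) / (0.096 + 0.0823 + 0.18) ≈ 3.29333, so M₁ = 3.29333 × 275 ≈ 905.6658 billion.
After the change m₂ = (1 + 0.18) / (0.108 + 0.0823 + 0.18) ≈ 3.18661, so M₂ = 3.18661 × 275 ≈ 876.3177 billion.
ΔM = M₂ − M₁ = 876.3177 − 905.6658 = -29.3481 billion.

-29.3 billion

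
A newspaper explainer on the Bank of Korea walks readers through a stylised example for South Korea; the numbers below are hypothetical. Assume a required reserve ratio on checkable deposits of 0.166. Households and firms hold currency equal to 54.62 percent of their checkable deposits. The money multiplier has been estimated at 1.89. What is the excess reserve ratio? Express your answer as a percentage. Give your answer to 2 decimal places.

10.59%

Using m = 1.89. Since m = (1 + c)/(c + rr + e), the denominator satisfies c + rr + e = (1 + c)/m = (1 + 0.5462) / 1.89 ≈ 0.818095.
With c = 0.5462 and rr = 0.166, the excess reserve ratio is 0.818095 − 0.5462 − 0.166 = 0.105895.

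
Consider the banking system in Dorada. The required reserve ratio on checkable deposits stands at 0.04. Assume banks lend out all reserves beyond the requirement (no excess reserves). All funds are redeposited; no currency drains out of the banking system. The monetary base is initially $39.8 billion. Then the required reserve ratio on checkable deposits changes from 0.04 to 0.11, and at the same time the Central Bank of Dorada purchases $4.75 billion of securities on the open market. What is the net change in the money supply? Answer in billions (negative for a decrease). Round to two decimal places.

-590.00 billion

Before: m₁ = 1 / (0.04) = 25, MB₁ = 39.8, so M₁ = 25 × 39.8 = 995 billion.
After: m₂ = 1 / (0.11) ≈ 9.09091, MB₂ = 39.8 + 4.75 = 44.55, so M₂ = 9.09091 × 44.55 ≈ 405 billion.
ΔM = M₂ − M₁ = 405 − 995 = -590 billion.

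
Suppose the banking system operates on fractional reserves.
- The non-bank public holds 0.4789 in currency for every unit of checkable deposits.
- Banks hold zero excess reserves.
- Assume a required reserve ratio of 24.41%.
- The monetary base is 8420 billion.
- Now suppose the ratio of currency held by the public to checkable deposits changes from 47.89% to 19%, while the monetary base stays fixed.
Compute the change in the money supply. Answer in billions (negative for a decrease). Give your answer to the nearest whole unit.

5859 billion

Initially m₁ = (1 + 0.4789) / (0.2441 + 0.4789) ≈ 2.04550, so M₁ = 2.04550 × 8420 = 17223.11 billion.
After the change m₂ = (1 + 0.19) / (0.2441 + 0.19) ≈ 2.74130, so M₂ = 2.74130 × 8420 = 23081.746 billion.
ΔM = M₂ − M₁ = 23081.746 − 17223.11 = 5858.636 billion.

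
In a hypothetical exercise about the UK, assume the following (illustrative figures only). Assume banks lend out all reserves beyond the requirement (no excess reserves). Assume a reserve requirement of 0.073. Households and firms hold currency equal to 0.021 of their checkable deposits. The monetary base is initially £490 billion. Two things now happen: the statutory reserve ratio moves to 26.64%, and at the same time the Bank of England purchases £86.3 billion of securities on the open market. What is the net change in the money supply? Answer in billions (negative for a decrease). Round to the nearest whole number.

-3275 billion

Before: m₁ = (1 + 0.021) / (0.073 + 0.021) ≈ 10.8617, MB₁ = 490, so M₁ = 10.8617 × 490 = 5322.233 billion.
After: m₂ = (1 + 0.021) / (0.2664 + 0.021) ≈ 3.5525, MB₂ = 490 + 86.3 = 576.3, so M₂ = 3.5525 × 576.3 ≈ 2047.3057 billion.
ΔM = M₂ − M₁ = 2047.3057 − 5322.233 = -3274.9273 billion.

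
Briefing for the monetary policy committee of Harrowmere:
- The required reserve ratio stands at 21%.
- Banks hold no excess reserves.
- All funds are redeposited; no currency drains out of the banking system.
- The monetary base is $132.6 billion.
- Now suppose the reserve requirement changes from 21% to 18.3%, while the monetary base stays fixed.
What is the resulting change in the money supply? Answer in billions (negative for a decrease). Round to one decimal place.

$93.2 billion

Initially m₁ = 1 / (0.21) ≈ 4.76190, so M₁ = 4.76190 × 132.6 ≈ 631.4279 billion.
After the change m₂ = 1 / (0.183) ≈ 5.46448, so M₂ = 5.46448 × 132.6 ≈ 724.59 billion.
ΔM = M₂ − M₁ = 724.59 − 631.4279 = 93.1621 billion.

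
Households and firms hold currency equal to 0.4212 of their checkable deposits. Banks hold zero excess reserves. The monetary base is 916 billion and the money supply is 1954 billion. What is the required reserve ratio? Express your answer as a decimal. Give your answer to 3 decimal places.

Using m = M/MB = 1954/916 ≈ 2.133188. Since m = (1 + c)/(c + rr + e), the denominator satisfies c + rr + e = (1 + c)/m = (1 + 0.4212) / 2.133188 ≈ 0.666233.
With c = 0.4212 and e = 0, the required reserve ratio is 0.666233 − 0.4212 − 0 = 0.245033.

0.245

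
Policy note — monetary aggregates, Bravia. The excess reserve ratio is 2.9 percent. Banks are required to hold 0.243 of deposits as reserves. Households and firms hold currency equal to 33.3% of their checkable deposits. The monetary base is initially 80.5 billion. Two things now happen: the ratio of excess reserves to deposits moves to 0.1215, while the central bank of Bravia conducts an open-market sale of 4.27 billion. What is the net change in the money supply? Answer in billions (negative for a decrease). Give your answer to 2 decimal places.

-31.68 billion

Before: m₁ = (1 + 0.333) / (0.243 + 0.029 + 0.333) ≈ 2.20331, MB₁ = 80.5, so M₁ = 2.20331 × 80.5 ≈ 177.3665 billion.
After: m₂ = (1 + 0.333) / (0.243 + 0.1215 + 0.333) ≈ 1.91111, MB₂ = 80.5 − 4.27 = 76.23, so M₂ = 1.91111 × 76.23 ≈ 145.6839 billion.
ΔM = M₂ − M₁ = 145.6839 − 177.3665 = -31.6826 billion.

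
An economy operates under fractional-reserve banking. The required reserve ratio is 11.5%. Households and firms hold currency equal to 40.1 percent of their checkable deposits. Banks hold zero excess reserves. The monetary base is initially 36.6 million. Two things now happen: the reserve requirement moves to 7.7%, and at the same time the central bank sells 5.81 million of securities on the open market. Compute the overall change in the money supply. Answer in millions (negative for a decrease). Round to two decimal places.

-9.13 million

Before: m₁ = (1 + 0.401) / (0.115 + 0.401) ≈ 2.71512, MB₁ = 36.6, so M₁ = 2.71512 × 36.6 ≈ 99.3734 million.
After: m₂ = (1 + 0.401) / (0.077 + 0.401) ≈ 2.93096, MB₂ = 36.6 − 5.81 = 30.79, so M₂ = 2.93096 × 30.79 ≈ 90.2443 million.
ΔM = M₂ − M₁ = 90.2443 − 99.3734 = -9.1291 million.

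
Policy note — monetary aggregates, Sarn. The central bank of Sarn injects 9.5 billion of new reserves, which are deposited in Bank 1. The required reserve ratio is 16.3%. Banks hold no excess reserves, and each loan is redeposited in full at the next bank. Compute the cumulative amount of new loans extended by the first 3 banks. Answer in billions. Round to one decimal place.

20.2 billion

Bank i lends (1 − rr)^i of the original deposit: Bank 1 lends 9.5·0.8370 = 7.9515, Bank 2 lends 9.5·0.8370² ≈ 6.6554, and so on.
Summing a geometric series: total = 9.5·[0.8370·(1 − 0.8370^3) / (1 − 0.8370)] ≈ 20.1775 billion.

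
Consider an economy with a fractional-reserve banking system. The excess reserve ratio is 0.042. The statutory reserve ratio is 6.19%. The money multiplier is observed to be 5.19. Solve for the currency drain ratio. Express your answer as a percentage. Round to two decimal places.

Using m = 5.19. From m = (1 + c)/(c + rr + e), rearranging gives 1 + c = m·(c + rr + e), so c·(1 − m) = m·(rr + e) − 1.
Hence c = [m·(rr + e) − 1]/(1 − m) = [5.19 × (0.0619 + 0.042) − 1] / (1 − 5.19) ≈ 0.109966.

11.00%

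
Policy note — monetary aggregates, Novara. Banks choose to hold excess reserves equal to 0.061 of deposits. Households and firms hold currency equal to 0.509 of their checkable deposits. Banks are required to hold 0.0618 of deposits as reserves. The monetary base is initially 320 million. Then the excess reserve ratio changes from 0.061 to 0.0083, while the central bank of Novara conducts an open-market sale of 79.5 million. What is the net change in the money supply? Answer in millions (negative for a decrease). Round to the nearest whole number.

-138 million

Before: m₁ = (1 + 0.509) / (0.0618 + 0.061 + 0.509) ≈ 2.3884, MB₁ = 320, so M₁ = 2.3884 × 320 = 764.288 million.
After: m₂ = (1 + 0.509) / (0.0618 + 0.0083 + 0.509) ≈ 2.6058, MB₂ = 320 − 79.5 = 240.5, so M₂ = 2.6058 × 240.5 = 626.6949 million.
ΔM = M₂ − M₁ = 626.6949 − 764.288 = -137.5931 million.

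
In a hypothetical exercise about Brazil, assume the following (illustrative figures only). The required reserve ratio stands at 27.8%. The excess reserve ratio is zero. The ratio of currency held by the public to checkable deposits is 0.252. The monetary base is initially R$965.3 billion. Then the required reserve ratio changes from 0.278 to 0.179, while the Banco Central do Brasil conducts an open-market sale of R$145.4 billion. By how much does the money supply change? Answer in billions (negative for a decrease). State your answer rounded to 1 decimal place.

R$101.4 billion

Before: m₁ = (1 + 0.252) / (0.278 + 0.252) ≈ 2.36226, MB₁ = 965.3, so M₁ = 2.36226 × 965.3 ≈ 2280.2896 billion.
After: m₂ = (1 + 0.252) / (0.179 + 0.252) ≈ 2.90487, MB₂ = 965.3 − 145.4 = 819.9, so M₂ = 2.90487 × 819.9 ≈ 2381.7029 billion.
ΔM = M₂ − M₁ = 2381.7029 − 2280.2896 = 101.4133 billion.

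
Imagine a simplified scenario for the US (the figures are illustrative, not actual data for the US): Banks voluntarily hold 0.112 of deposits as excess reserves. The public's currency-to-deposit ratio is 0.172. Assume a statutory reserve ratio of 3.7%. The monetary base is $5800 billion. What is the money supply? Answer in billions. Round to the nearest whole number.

$21176 billion

The money multiplier is m = (1 + c) / (rr + e + c) = (1 + 0.172) / (0.037 + 0.112 + 0.172) ≈ 3.65109.
So M = m × MB = 3.65109 × 5800 = 21176.322 billion.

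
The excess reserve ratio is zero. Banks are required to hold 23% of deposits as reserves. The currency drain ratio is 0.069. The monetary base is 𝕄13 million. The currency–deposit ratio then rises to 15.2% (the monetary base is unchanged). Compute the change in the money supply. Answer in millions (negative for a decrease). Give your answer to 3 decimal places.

-7.274 million

Initially m₁ = (1 + 0.069) / (0.23 + 0.069) ≈ 3.575251, so M₁ = 3.575251 × 13 ≈ 46.4783 million.
After the change m₂ = (1 + 0.152) / (0.23 + 0.152) ≈ 3.015707, so M₂ = 3.015707 × 13 ≈ 39.2042 million.
ΔM = M₂ − M₁ = 39.2042 − 46.4783 = -7.2741 million.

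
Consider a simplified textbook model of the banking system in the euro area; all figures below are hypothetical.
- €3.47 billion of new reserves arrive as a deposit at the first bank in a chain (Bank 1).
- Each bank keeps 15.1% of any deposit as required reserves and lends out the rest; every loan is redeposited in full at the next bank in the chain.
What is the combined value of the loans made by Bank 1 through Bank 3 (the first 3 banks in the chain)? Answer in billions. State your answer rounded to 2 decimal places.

Bank i lends (1 − rr)^i of the original deposit: Bank 1 lends 3.47·0.8490 ≈ 2.9460, Bank 2 lends 3.47·0.8490² ≈ 2.5012, and so on.
Summing a geometric series: total = 3.47·[0.8490·(1 − 0.8490^3) / (1 − 0.8490)] ≈ 7.5707 billion.

€7.57 billion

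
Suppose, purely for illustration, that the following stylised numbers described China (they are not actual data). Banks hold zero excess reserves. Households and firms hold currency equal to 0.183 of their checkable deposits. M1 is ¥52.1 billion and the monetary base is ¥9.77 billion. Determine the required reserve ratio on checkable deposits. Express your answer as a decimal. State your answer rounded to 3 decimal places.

Using m = M/MB = 52.1/9.77 ≈ 5.332651. Since m = (1 + c)/(c + rr + e), the denominator satisfies c + rr + e = (1 + c)/m = (1 + 0.183) / 5.332651 ≈ 0.221841.
With c = 0.183 and e = 0, the required reserve ratio on checkable deposits is 0.221841 − 0.183 − 0 = 0.038841.

0.039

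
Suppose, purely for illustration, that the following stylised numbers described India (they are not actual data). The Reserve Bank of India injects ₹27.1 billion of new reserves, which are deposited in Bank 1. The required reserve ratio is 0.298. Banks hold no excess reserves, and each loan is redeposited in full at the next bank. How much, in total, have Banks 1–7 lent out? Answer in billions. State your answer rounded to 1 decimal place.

₹58.5 billion

Bank i lends (1 − rr)^i of the original deposit: Bank 1 lends 27.1·0.7020 = 19.0242, Bank 2 lends 27.1·0.7020² ≈ 13.3550, and so on.
Summing a geometric series: total = 27.1·[0.7020·(1 − 0.7020^7) / (1 − 0.7020)] ≈ 58.4761 billion.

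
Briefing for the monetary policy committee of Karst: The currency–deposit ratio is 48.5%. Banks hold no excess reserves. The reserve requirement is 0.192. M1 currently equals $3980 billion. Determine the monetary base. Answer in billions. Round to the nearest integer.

$1814 billion

The money multiplier is m = (1 + c) / (rr + c) = (1 + 0.485) / (0.192 + 0.485) ≈ 2.19350.
MB = M / m = 3980 / 2.19350 ≈ 1814.4518 billion.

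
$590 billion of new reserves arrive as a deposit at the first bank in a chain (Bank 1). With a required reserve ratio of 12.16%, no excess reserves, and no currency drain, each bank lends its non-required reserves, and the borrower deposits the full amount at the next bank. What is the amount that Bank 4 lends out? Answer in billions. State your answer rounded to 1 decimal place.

$351.3 billion

Each bank lends a fraction (1 − rr) = 0.8784 of the deposit it receives, so Bank 4 receives 590·0.8784^3 and lends 590·0.8784^4 ≈ 351.2540 billion.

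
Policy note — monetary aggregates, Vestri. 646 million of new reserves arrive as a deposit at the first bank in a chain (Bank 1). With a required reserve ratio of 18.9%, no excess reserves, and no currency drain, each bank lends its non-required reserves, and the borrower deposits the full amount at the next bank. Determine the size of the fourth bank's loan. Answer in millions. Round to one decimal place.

279.5 million

Each bank lends a fraction (1 − rr) = 0.8110 of the deposit it receives, so Bank 4 receives 646·0.8110^3 and lends 646·0.8110^4 ≈ 279.4576 million.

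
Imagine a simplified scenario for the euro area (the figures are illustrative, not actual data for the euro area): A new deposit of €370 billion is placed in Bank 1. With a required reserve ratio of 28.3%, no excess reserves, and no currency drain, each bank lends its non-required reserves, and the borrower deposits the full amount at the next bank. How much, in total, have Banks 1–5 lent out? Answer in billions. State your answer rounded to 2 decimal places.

€759.78 billion

Bank i lends (1 − rr)^i of the original deposit: Bank 1 lends 370·0.7170 = 265.2900, Bank 2 lends 370·0.7170² ≈ 190.2129, and so on.
Summing a geometric series: total = 370·[0.7170·(1 − 0.7170^5) / (1 − 0.7170)] ≈ 759.7848 billion.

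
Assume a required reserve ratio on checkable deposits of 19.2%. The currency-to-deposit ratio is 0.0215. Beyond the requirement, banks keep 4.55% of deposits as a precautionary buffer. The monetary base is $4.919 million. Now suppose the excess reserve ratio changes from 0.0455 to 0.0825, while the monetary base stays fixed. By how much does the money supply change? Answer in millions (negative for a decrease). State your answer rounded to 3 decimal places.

Initially m₁ = (1 + 0.0215) / (0.192 + 0.0455 + 0.0215) ≈ 3.94402, so M₁ = 3.94402 × 4.919 ≈ 19.4006 million.
After the change m₂ = (1 + 0.0215) / (0.192 + 0.0825 + 0.0215) ≈ 3.45101, so M₂ = 3.45101 × 4.919 ≈ 16.9755 million.
ΔM = M₂ − M₁ = 16.9755 − 19.4006 = -2.4251 million.

-2.425 million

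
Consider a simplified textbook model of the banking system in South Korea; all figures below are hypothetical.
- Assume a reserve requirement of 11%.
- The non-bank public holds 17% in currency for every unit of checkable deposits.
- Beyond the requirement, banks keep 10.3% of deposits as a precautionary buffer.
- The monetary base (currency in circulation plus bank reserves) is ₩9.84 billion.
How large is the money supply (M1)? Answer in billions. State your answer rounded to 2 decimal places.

₩30.06 billion

The money multiplier is m = (1 + c) / (rr + e + c) = (1 + 0.17) / (0.11 + 0.103 + 0.17) ≈ 3.0548.
So M = m × MB = 3.0548 × 9.84 ≈ 30.0592 billion.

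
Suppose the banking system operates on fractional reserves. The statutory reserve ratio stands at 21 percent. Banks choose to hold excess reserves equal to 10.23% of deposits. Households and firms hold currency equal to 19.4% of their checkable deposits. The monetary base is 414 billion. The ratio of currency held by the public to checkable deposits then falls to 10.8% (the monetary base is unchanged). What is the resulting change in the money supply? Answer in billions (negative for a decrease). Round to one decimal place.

Initially m₁ = (1 + 0.194) / (0.21 + 0.1023 + 0.194) ≈ 2.35829, so M₁ = 2.35829 × 414 ≈ 976.3321 billion.
After the change m₂ = (1 + 0.108) / (0.21 + 0.1023 + 0.108) ≈ 2.63621, so M₂ = 2.63621 × 414 ≈ 1091.3909 billion.
ΔM = M₂ − M₁ = 1091.3909 − 976.3321 = 115.0588 billion.

115.1 billion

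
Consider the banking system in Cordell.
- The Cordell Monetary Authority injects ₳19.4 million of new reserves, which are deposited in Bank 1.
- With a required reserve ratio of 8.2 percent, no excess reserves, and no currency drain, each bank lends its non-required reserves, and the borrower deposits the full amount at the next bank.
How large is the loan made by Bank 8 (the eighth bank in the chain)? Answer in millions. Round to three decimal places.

Each bank lends a fraction (1 − rr) = 0.9180 of the deposit it receives, so Bank 8 receives 19.4·0.9180^7 and lends 19.4·0.9180^8 ≈ 9.7846 million.

₳9.785 million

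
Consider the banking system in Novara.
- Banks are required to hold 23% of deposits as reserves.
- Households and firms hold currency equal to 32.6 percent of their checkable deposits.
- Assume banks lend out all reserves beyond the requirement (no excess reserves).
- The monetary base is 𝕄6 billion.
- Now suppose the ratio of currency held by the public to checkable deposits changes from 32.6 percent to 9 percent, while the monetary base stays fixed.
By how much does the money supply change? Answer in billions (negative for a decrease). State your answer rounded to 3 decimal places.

𝕄6.128 billion

Initially m₁ = (1 + 0.326) / (0.23 + 0.326) ≈ 2.38489, so M₁ = 2.38489 × 6 ≈ 14.3093 billion.
After the change m₂ = (1 + 0.09) / (0.23 + 0.09) = 3.40625, so M₂ = 3.40625 × 6 = 20.4375 billion.
ΔM = M₂ − M₁ = 20.4375 − 14.3093 = 6.1282 billion.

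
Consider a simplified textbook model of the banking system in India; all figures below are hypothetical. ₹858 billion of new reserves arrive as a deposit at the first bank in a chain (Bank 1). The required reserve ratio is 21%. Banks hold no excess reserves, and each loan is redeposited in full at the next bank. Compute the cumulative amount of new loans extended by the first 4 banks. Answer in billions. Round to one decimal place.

Bank i lends (1 − rr)^i of the original deposit: Bank 1 lends 858·0.7900 = 677.8200, Bank 2 lends 858·0.7900² = 535.4778, and so on.
Summing a geometric series: total = 858·[0.7900·(1 − 0.7900^4) / (1 − 0.7900)] ≈ 1970.5170 billion.

₹1970.5 billion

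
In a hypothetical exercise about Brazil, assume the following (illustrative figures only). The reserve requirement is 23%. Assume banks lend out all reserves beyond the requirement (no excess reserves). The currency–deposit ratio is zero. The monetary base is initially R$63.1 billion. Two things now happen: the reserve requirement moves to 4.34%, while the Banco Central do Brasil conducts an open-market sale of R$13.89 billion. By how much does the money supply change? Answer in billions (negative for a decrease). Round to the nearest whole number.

Before: m₁ = 1 / (0.23) ≈ 4.3478, MB₁ = 63.1, so M₁ = 4.3478 × 63.1 ≈ 274.3462 billion.
After: m₂ = 1 / (0.0434) ≈ 23.0415, MB₂ = 63.1 − 13.89 = 49.21, so M₂ = 23.0415 × 49.21 ≈ 1133.8722 billion.
ΔM = M₂ − M₁ = 1133.8722 − 274.3462 = 859.526 billion.

R$860 billion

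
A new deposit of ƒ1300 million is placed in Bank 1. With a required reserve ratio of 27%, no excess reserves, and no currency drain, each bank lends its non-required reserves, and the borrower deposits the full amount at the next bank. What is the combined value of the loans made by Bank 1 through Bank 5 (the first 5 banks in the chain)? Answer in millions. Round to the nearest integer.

Bank i lends (1 − rr)^i of the original deposit: Bank 1 lends 1300·0.7300 = 949.0000, Bank 2 lends 1300·0.7300² = 692.7700, and so on.
Summing a geometric series: total = 1300·[0.7300·(1 − 0.7300^5) / (1 − 0.7300)] ≈ 2786.1685 million.

ƒ2786 million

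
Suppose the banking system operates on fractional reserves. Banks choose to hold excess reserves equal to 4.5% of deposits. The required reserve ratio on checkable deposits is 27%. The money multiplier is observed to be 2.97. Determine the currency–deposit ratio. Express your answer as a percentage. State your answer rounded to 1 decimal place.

3.3%

Using m = 2.97. From m = (1 + c)/(c + rr + e), rearranging gives 1 + c = m·(c + rr + e), so c·(1 − m) = m·(rr + e) − 1.
Hence c = [m·(rr + e) − 1]/(1 − m) = [2.97 × (0.27 + 0.045) − 1] / (1 − 2.97) ≈ 0.032716.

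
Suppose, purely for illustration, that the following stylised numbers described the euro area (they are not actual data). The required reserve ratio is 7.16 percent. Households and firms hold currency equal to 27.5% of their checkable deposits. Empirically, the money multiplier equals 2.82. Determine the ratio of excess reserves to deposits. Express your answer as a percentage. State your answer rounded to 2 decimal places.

Using m = 2.82. Since m = (1 + c)/(c + rr + e), the denominator satisfies c + rr + e = (1 + c)/m = (1 + 0.275) / 2.82 ≈ 0.452128.
With c = 0.275 and rr = 0.0716, the ratio of excess reserves to deposits is 0.452128 − 0.275 − 0.0716 = 0.105528.

10.55%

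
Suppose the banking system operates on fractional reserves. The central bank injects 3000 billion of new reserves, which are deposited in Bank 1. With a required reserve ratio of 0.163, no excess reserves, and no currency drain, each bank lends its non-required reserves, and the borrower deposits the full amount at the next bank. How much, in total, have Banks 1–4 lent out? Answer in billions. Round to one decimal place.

Bank i lends (1 − rr)^i of the original deposit: Bank 1 lends 3000·0.8370 = 2511.0000, Bank 2 lends 3000·0.8370² = 2101.7070, and so on.
Summing a geometric series: total = 3000·[0.8370·(1 − 0.8370^4) / (1 − 0.8370)] ≈ 7844.2265 billion.

7844.2 billion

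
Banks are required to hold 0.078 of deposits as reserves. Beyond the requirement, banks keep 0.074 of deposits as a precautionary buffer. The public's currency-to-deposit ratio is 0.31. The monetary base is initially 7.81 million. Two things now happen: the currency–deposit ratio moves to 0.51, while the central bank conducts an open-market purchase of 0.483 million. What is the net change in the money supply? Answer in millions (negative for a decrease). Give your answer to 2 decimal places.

-3.23 million

Before: m₁ = (1 + 0.31) / (0.078 + 0.074 + 0.31) ≈ 2.8355, MB₁ = 7.81, so M₁ = 2.8355 × 7.81 ≈ 22.1453 million.
After: m₂ = (1 + 0.51) / (0.078 + 0.074 + 0.51) ≈ 2.2810, MB₂ = 7.81 + 0.483 = 8.293, so M₂ = 2.2810 × 8.293 ≈ 18.9163 million.
ΔM = M₂ − M₁ = 18.9163 − 22.1453 = -3.229 million.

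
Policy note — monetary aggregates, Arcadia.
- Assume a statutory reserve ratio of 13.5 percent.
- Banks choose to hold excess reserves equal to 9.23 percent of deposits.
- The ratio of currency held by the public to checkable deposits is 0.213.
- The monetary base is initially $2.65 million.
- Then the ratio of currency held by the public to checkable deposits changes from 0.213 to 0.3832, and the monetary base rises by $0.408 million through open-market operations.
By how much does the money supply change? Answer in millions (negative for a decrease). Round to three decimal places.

Before: m₁ = (1 + 0.213) / (0.135 + 0.0923 + 0.213) ≈ 2.75494, MB₁ = 2.65, so M₁ = 2.75494 × 2.65 ≈ 7.3006 million.
After: m₂ = (1 + 0.3832) / (0.135 + 0.0923 + 0.3832) ≈ 2.26568, MB₂ = 2.65 + 0.408 = 3.058, so M₂ = 2.26568 × 3.058 ≈ 6.9284 million.
ΔM = M₂ − M₁ = 6.9284 − 7.3006 = -0.3722 million.

-0.372 million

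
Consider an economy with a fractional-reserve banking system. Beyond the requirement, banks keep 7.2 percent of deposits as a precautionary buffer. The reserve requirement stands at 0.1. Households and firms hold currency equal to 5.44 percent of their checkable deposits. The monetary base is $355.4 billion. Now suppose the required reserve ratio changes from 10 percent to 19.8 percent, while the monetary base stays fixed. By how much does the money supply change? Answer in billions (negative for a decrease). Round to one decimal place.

-500.0 billion

Initially m₁ = (1 + 0.0544) / (0.1 + 0.072 + 0.0544) ≈ 4.65724, so M₁ = 4.65724 × 355.4 ≈ 1655.1831 billion.
After the change m₂ = (1 + 0.0544) / (0.198 + 0.072 + 0.0544) ≈ 3.25031, so M₂ = 3.25031 × 355.4 ≈ 1155.1602 billion.
ΔM = M₂ − M₁ = 1155.1602 − 1655.1831 = -500.0229 billion.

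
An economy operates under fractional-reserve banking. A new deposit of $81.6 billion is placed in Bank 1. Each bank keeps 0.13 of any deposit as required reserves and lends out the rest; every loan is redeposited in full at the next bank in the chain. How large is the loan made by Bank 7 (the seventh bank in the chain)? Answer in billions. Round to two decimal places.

$30.78 billion

Each bank lends a fraction (1 − rr) = 0.8700 of the deposit it receives, so Bank 7 receives 81.6·0.8700^6 and lends 81.6·0.8700^7 ≈ 30.7840 billion.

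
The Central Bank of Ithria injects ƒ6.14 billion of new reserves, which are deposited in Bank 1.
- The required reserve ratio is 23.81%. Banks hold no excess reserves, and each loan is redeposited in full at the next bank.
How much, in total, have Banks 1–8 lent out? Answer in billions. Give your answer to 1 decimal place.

Bank i lends (1 − rr)^i of the original deposit: Bank 1 lends 6.14·0.7619 ≈ 4.6781, Bank 2 lends 6.14·0.7619² ≈ 3.5642, and so on.
Summing a geometric series: total = 6.14·[0.7619·(1 − 0.7619^8) / (1 − 0.7619)] ≈ 17.4165 billion.

ƒ17.4 billion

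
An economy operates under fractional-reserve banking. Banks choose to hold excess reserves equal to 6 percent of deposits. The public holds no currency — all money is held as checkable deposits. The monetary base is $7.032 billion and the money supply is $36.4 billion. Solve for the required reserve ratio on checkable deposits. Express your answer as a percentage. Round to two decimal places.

13.32%

Using m = M/MB = 36.4/7.032 ≈ 5.176337. Since m = (1 + c)/(c + rr + e), the denominator satisfies c + rr + e = (1 + c)/m = (1 + 0) / 5.176337 ≈ 0.193187.
With c = 0 and e = 0.06, the required reserve ratio on checkable deposits is 0.193187 − 0 − 0.06 = 0.133187.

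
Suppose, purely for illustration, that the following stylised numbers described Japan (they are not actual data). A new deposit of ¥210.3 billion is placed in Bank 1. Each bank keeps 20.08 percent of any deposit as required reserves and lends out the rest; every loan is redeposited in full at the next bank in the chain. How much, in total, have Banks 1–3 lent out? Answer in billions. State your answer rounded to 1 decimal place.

¥409.7 billion

Bank i lends (1 − rr)^i of the original deposit: Bank 1 lends 210.3·0.7992 ≈ 168.0718, Bank 2 lends 210.3·0.7992² ≈ 134.3230, and so on.
Summing a geometric series: total = 210.3·[0.7992·(1 − 0.7992^3) / (1 − 0.7992)] ≈ 409.7456 billion.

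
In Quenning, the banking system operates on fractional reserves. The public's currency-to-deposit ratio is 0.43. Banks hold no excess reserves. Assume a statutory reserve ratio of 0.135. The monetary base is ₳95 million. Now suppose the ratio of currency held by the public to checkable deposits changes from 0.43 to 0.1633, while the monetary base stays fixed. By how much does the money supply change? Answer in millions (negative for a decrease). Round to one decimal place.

Initially m₁ = (1 + 0.43) / (0.135 + 0.43) ≈ 2.5310, so M₁ = 2.5310 × 95 = 240.445 million.
After the change m₂ = (1 + 0.1633) / (0.135 + 0.1633) ≈ 3.8998, so M₂ = 3.8998 × 95 = 370.481 million.
ΔM = M₂ − M₁ = 370.481 − 240.445 = 130.036 million.

₳130.0 million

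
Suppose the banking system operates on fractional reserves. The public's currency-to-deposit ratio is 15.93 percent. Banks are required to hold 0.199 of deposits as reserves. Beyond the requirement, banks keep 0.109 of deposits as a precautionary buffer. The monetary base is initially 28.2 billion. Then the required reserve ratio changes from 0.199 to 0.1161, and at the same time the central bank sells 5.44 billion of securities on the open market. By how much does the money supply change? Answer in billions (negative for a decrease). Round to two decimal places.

Before: m₁ = (1 + 0.1593) / (0.199 + 0.109 + 0.1593) ≈ 2.48085, MB₁ = 28.2, so M₁ = 2.48085 × 28.2 ≈ 69.96 billion.
After: m₂ = (1 + 0.1593) / (0.1161 + 0.109 + 0.1593) ≈ 3.01587, MB₂ = 28.2 − 5.44 = 22.76, so M₂ = 3.01587 × 22.76 ≈ 68.6412 billion.
ΔM = M₂ − M₁ = 68.6412 − 69.96 = -1.3188 billion.

-1.32 billion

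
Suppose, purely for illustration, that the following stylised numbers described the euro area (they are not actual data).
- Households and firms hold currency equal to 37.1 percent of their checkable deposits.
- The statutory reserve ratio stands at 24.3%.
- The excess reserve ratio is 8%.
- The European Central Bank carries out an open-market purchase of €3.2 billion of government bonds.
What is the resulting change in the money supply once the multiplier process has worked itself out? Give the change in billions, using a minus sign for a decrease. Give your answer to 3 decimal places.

€6.322 billion

The money multiplier is m = (1 + c) / (rr + e + c) = (1 + 0.371) / (0.243 + 0.08 + 0.371) ≈ 1.97550.
The purchase adds 3.2 billion of base, so ΔM = m × ΔMB = 1.97550 × (+3.2) = 6.3216 billion.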